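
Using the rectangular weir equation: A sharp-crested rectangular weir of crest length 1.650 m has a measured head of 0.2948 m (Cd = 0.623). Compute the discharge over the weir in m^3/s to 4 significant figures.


Approach: apply the rectangular weir equation, Q = (2/3)*Cd*L*sqrt(2g)*H^1.5.
Q = (2/3)*0.623*1.650*sqrt(2*9.81)*0.2948^1.5 = 0.4859 m^3/s
Therefore the discharge over the weir = 0.4859 m^3/s.


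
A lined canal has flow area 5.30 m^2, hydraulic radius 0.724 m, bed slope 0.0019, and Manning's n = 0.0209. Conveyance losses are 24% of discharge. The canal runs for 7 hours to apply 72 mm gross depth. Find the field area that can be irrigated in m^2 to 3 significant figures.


Approach: apply Manning's equation with a conveyance and depth budget, Q = (1/n)*A*R^(2/3)*S^(1/2); Q_field = Q*(1-loss); Area = Q_field*t/(d/1000).
Step 1 — canal discharge (Manning's equation):
  Q = (1/0.0209) * 5.30 * 0.724^(2/3) * 0.0019^(1/2) = 8.9125 m^3/s
Step 2 — delivered flow: Q_field = 8.9125*(1 - 24/100) = 6.7735 m^3/s
Step 3 — volume delivered: V = 6.7735 * 7*3600 = 170690 m^3
Step 4 — area served: A = V / (depth/1000) = 170690 / 0.072 = 2370000 m^2
Therefore the field area that can be irrigated = 2370000 m^2.


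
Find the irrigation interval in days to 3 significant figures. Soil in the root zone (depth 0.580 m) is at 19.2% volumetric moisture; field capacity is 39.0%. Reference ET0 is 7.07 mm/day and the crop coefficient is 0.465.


Approach: apply soil-water budget scheduling, SMD = (FC-theta)/100*depth*1000; ETc = ET0*Kc; interval = SMD/ETc.
Step 1 — soil moisture deficit:
  SMD = (39.0 - 19.2)/100 * 0.580 * 1000 = 114.84 mm
Step 2 — daily crop ET (ETc = ET0*Kc):
  ETc = 7.07 * 0.465 = 3.2876 mm/day
Step 3 — irrigation interval (SMD/ETc):
  interval = 114.84 / 3.2876 = 34.9 days
Therefore the irrigation interval = 34.9 days.


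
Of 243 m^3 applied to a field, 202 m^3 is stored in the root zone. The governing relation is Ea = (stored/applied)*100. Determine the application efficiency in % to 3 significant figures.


Ea = (202/243)*100 = 83.1 %
Therefore the application efficiency = 83.1 %.


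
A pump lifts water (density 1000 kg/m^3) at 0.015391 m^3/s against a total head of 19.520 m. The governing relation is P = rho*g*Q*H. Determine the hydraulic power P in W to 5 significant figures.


P = 1000 * 9.81 * 0.015391 * 19.520 = 2947.2 W
Therefore the hydraulic power P = 2947.2 W.


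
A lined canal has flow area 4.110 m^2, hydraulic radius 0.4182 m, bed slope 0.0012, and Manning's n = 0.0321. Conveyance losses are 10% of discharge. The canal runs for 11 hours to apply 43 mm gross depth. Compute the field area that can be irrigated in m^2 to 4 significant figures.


Approach: apply Manning's equation with a conveyance and depth budget, Q = (1/n)*A*R^(2/3)*S^(1/2); Q_field = Q*(1-loss); Area = Q_field*t/(d/1000).
Step 1 — canal discharge (Manning's equation):
  Q = (1/0.0321) * 4.110 * 0.4182^(2/3) * 0.0012^(1/2) = 2.48037 m^3/s
Step 2 — delivered flow: Q_field = 2.48037*(1 - 10/100) = 2.23233 m^3/s
Step 3 — volume delivered: V = 2.23233 * 11*3600 = 88400.4 m^3
Step 4 — area served: A = V / (depth/1000) = 88400.4 / 0.043 = 2056000 m^2
Therefore the field area that can be irrigated = 2056000 m^2.


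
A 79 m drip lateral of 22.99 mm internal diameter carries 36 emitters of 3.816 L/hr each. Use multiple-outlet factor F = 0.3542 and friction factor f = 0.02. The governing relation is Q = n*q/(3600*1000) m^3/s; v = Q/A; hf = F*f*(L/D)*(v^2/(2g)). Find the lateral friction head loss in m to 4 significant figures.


Q = 36*3.816/(3600*1000) = 3.81600e-05 m^3/s
A = pi*(22.99e-3/2)^2 = 4.15114e-04 m^2, so v = Q/A = 0.0919265 m/s
hf = 0.3542*0.02*(79/0.02299)*(0.0919265^2/(2*9.81)) = 0.01048 m
Therefore the lateral friction head loss = 0.01048 m.


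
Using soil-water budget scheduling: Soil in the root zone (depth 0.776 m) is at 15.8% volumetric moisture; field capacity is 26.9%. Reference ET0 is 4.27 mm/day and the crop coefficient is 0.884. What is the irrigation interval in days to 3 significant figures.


Approach: apply soil-water budget scheduling, SMD = (FC-theta)/100*depth*1000; ETc = ET0*Kc; interval = SMD/ETc.
Step 1 — soil moisture deficit:
  SMD = (26.9 - 15.8)/100 * 0.776 * 1000 = 86.136 mm
Step 2 — daily crop ET (ETc = ET0*Kc):
  ETc = 4.27 * 0.884 = 3.7747 mm/day
Step 3 — irrigation interval (SMD/ETc):
  interval = 86.136 / 3.7747 = 22.8 days
Therefore the irrigation interval = 22.8 days.


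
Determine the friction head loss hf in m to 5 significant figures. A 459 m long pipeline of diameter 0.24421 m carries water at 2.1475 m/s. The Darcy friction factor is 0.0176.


Approach: apply the Darcy-Weisbach equation, hf = f*(L/D)*(v^2/(2g)).
hf = 0.0176 * (459/0.24421) * (2.1475^2 / (2*9.81))
hf = 7.7755 m
Therefore the friction head loss hf = 7.7755 m.


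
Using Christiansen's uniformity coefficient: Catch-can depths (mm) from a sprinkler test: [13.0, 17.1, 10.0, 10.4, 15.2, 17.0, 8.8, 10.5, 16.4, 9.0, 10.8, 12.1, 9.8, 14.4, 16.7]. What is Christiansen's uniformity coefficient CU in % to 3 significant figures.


Approach: apply Christiansen's uniformity coefficient, CU = (1 - mean_abs_deviation/mean)*100.
mean = 12.747 mm
mean |d_i - mean| = 2.7431 mm
CU = (1 - 2.7431/12.747)*100 = 78.5 %
Therefore Christiansen's uniformity coefficient CU = 78.5 %.


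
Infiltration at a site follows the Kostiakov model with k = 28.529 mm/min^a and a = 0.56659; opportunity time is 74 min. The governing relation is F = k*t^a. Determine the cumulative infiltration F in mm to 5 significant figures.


F = 28.529 * 74^0.56659 = 326.87 mm
Therefore the cumulative infiltration F = 326.87 mm.


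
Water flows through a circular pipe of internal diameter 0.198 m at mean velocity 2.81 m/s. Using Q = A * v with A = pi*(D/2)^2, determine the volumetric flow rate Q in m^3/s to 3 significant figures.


A = pi*(0.198/2)^2 = 0.030791 m^2
Q = 0.030791 * 2.81 = 0.0865 m^3/s
Therefore the volumetric flow rate Q = 0.0865 m^3/s.


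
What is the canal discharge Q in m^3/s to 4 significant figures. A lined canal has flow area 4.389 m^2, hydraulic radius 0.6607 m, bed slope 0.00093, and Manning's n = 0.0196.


Approach: apply Manning's equation, Q = (1/n)*A*R^(2/3)*S^(1/2).
Q = (1/0.0196) * 4.389 * 0.6607^(2/3) * 0.00093^(1/2) = 5.180 m^3/s
Therefore the canal discharge Q = 5.180 m^3/s.


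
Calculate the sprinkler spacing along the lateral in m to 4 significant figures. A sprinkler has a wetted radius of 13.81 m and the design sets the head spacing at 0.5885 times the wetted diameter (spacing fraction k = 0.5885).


Approach: apply the sprinkler spacing rule (spacing as a fraction of wetted diameter), S = k*(2*R).
S = 0.5885 * (2 * 13.81) = 16.25 m
Therefore the sprinkler spacing along the lateral = 16.25 m.


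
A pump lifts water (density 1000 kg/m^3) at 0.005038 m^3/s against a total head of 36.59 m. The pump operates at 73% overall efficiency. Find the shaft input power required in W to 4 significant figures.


Approach: apply hydraulic power then efficiency conversion, P = rho*g*Q*H; P_in = P/eta.
Step 1 — hydraulic power (P = rho*g*Q*H):
  P = 1000 * 9.81 * 0.005038 * 36.59 = 1808.38 W
Step 2 — input power: P_in = P/eta = 1808.38 / 0.73 = 2477 W
Therefore the shaft input power required = 2477 W.


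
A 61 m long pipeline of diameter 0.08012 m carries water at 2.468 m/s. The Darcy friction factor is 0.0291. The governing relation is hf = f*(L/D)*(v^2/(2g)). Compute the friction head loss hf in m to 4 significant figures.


hf = 0.0291 * (61/0.08012) * (2.468^2 / (2*9.81))
hf = 6.878 m
Therefore the friction head loss hf = 6.878 m.


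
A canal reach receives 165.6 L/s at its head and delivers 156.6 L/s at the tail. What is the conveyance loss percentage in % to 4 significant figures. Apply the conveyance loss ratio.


Approach: apply the conveyance loss ratio, loss% = ((Q_head - Q_tail)/Q_head)*100.
loss = ((165.6 - 156.6)/165.6)*100 = 5.435 %
Therefore the conveyance loss percentage = 5.435 %.


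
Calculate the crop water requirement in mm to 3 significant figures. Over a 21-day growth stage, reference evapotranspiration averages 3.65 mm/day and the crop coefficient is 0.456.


Approach: apply the crop water requirement relation, CWR = ET0 * Kc * days.
CWR = 3.65 * 0.456 * 21 = 35.0 mm
Therefore the crop water requirement = 35.0 mm.


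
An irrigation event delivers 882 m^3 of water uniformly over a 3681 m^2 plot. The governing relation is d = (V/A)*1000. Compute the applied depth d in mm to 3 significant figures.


d = (882 / 3681) * 1000 = 240 mm
Therefore the applied depth d = 240 mm.


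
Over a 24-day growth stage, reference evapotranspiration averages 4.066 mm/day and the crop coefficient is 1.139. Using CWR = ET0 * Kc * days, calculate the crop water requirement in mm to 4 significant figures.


CWR = 4.066 * 1.139 * 24 = 111.1 mm
Therefore the crop water requirement = 111.1 mm.


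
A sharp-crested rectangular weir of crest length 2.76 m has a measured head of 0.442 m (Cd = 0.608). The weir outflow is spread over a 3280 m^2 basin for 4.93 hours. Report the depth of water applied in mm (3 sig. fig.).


Approach: apply the rectangular weir equation with a volume-to-depth conversion, Q = (2/3)*Cd*L*sqrt(2g)*H^1.5; d = Q*t/A * 1000.
Step 1 — weir discharge:
  Q = (2/3)*0.608*2.76*sqrt(2*9.81)*0.442^1.5 = 1.4561 m^3/s
Step 2 — volume: V = 1.4561 * 4.93*3600 = 25844 m^3
Step 3 — depth: d = V/A * 1000 = 25844/3280 * 1000 = 7880 mm
Therefore the depth of water applied = 7880 mm.


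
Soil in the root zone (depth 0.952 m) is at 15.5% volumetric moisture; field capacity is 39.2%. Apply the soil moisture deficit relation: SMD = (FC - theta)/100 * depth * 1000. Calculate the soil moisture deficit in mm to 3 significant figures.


SMD = (39.2 - 15.5)/100 * 0.952 * 1000 = 226 mm
Therefore the soil moisture deficit = 226 mm.


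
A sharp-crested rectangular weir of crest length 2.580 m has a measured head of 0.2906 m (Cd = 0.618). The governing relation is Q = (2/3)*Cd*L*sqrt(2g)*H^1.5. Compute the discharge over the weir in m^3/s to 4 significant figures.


Q = (2/3)*0.618*2.580*sqrt(2*9.81)*0.2906^1.5 = 0.7376 m^3/s
Therefore the discharge over the weir = 0.7376 m^3/s.


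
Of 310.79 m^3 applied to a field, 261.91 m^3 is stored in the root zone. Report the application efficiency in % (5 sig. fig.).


Approach: apply the application efficiency ratio, Ea = (stored/applied)*100.
Ea = (261.91/310.79)*100 = 84.272 %
Therefore the application efficiency = 84.272 %.


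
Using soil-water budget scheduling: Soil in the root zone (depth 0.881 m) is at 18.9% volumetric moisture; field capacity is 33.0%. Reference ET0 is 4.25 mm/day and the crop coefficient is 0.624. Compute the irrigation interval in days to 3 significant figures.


Approach: apply soil-water budget scheduling, SMD = (FC-theta)/100*depth*1000; ETc = ET0*Kc; interval = SMD/ETc.
Step 1 — soil moisture deficit:
  SMD = (33.0 - 18.9)/100 * 0.881 * 1000 = 124.22 mm
Step 2 — daily crop ET (ETc = ET0*Kc):
  ETc = 4.25 * 0.624 = 2.6520 mm/day
Step 3 — irrigation interval (SMD/ETc):
  interval = 124.22 / 2.6520 = 46.8 days
Therefore the irrigation interval = 46.8 days.


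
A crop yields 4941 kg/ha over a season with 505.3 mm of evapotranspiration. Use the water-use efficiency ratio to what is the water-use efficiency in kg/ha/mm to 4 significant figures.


Approach: apply the water-use efficiency ratio, WUE = yield/ET.
WUE = 4941 / 505.3 = 9.778 kg/ha/mm
Therefore the water-use efficiency = 9.778 kg/ha/mm.


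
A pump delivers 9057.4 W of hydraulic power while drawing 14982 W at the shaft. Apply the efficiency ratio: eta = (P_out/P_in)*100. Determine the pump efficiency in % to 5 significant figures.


eta = (9057.4 / 14982) * 100 = 60.455 %
Therefore the pump efficiency = 60.455 %.


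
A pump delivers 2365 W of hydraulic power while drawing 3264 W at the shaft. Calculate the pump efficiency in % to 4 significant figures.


Approach: apply the efficiency ratio, eta = (P_out/P_in)*100.
eta = (2365 / 3264) * 100 = 72.46 %
Therefore the pump efficiency = 72.46 %.


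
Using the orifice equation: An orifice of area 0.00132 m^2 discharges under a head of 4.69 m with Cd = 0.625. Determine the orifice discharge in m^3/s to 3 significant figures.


Approach: apply the orifice equation, Q = Cd*A*sqrt(2*g*h).
Q = 0.625 * 0.00132 * sqrt(2*9.81*4.69) = 0.00791 m^3/s
Therefore the orifice discharge = 0.00791 m^3/s.


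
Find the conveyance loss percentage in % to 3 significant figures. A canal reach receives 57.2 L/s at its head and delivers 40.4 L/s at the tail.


Approach: apply the conveyance loss ratio, loss% = ((Q_head - Q_tail)/Q_head)*100.
loss = ((57.2 - 40.4)/57.2)*100 = 29.4 %
Therefore the conveyance loss percentage = 29.4 %.


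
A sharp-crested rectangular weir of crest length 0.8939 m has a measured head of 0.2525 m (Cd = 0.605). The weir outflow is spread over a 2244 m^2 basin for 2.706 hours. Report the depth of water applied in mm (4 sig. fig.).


Approach: apply the rectangular weir equation with a volume-to-depth conversion, Q = (2/3)*Cd*L*sqrt(2g)*H^1.5; d = Q*t/A * 1000.
Step 1 — weir discharge:
  Q = (2/3)*0.605*0.8939*sqrt(2*9.81)*0.2525^1.5 = 0.202626 m^3/s
Step 2 — volume: V = 0.202626 * 2.706*3600 = 1973.90 m^3
Step 3 — depth: d = V/A * 1000 = 1973.90/2244 * 1000 = 879.6 mm
Therefore the depth of water applied = 879.6 mm.


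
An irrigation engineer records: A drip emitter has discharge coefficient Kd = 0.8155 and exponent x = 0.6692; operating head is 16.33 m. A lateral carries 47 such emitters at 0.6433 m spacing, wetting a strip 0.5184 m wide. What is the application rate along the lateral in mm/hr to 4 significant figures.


Approach: apply the emitter equation with a lateral mass balance, q = Kd*h^x; Q = n*q; rate = Q/(n*spacing*width).
Step 1 — single emitter flow (q = Kd*h^x):
  q = 0.8155 * 16.33^0.6692 = 5.28633 L/hr
Step 2 — total lateral flow: Q = 47 * 5.28633 = 248.458 L/hr
Step 3 — wetted area: A = 47 * 0.6433 * 0.5184 = 15.6739 m^2
Step 4 — application rate: Q/A = 248.458/15.6739 = 15.85 mm/hr
Therefore the application rate along the lateral = 15.85 mm/hr.


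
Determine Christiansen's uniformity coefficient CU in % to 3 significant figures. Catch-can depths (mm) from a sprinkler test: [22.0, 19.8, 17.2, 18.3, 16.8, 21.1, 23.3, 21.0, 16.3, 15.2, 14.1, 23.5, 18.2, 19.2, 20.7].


Approach: apply Christiansen's uniformity coefficient, CU = (1 - mean_abs_deviation/mean)*100.
mean = 19.113 mm
mean |d_i - mean| = 2.3591 mm
CU = (1 - 2.3591/19.113)*100 = 87.7 %
Therefore Christiansen's uniformity coefficient CU = 87.7 %.


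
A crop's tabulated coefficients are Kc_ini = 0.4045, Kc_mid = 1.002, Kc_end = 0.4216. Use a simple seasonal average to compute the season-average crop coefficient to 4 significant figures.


Approach: apply a simple seasonal average, Kc_avg = (Kc_ini + Kc_mid + Kc_end)/3.
Kc_avg = (0.4045 + 1.002 + 0.4216)/3 = 0.6094
Therefore the season-average crop coefficient = 0.6094.


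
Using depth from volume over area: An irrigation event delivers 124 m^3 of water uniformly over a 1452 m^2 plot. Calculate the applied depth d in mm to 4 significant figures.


Approach: apply depth from volume over area, d = (V/A)*1000.
d = (124 / 1452) * 1000 = 85.40 mm
Therefore the applied depth d = 85.40 mm.


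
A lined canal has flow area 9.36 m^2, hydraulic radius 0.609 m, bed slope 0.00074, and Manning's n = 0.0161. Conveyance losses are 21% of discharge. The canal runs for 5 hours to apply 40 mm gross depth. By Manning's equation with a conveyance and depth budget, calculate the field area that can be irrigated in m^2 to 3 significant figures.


Approach: apply Manning's equation with a conveyance and depth budget, Q = (1/n)*A*R^(2/3)*S^(1/2); Q_field = Q*(1-loss); Area = Q_field*t/(d/1000).
Step 1 — canal discharge (Manning's equation):
  Q = (1/0.0161) * 9.36 * 0.609^(2/3) * 0.00074^(1/2) = 11.363 m^3/s
Step 2 — delivered flow: Q_field = 11.363*(1 - 21/100) = 8.9764 m^3/s
Step 3 — volume delivered: V = 8.9764 * 5*3600 = 161580 m^3
Step 4 — area served: A = V / (depth/1000) = 161580 / 0.04 = 4040000 m^2
Therefore the field area that can be irrigated = 4040000 m^2.


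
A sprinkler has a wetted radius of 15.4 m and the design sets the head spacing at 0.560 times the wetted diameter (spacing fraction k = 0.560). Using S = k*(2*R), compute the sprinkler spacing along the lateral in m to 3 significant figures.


S = 0.560 * (2 * 15.4) = 17.2 m
Therefore the sprinkler spacing along the lateral = 17.2 m.


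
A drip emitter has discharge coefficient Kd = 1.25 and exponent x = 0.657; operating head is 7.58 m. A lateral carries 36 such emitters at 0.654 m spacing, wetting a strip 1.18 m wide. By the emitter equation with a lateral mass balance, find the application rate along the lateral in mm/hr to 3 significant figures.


Approach: apply the emitter equation with a lateral mass balance, q = Kd*h^x; Q = n*q; rate = Q/(n*spacing*width).
Step 1 — single emitter flow (q = Kd*h^x):
  q = 1.25 * 7.58^0.657 = 4.7299 L/hr
Step 2 — total lateral flow: Q = 36 * 4.7299 = 170.28 L/hr
Step 3 — wetted area: A = 36 * 0.654 * 1.18 = 27.782 m^2
Step 4 — application rate: Q/A = 170.28/27.782 = 6.13 mm/hr
Therefore the application rate along the lateral = 6.13 mm/hr.


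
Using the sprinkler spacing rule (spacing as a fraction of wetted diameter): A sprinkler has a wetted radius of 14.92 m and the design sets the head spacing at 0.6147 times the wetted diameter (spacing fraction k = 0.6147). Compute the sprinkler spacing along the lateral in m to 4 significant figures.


Approach: apply the sprinkler spacing rule (spacing as a fraction of wetted diameter), S = k*(2*R).
S = 0.6147 * (2 * 14.92) = 18.34 m
Therefore the sprinkler spacing along the lateral = 18.34 m.


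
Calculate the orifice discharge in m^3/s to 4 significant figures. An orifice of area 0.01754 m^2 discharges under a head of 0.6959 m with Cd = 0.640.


Approach: apply the orifice equation, Q = Cd*A*sqrt(2*g*h).
Q = 0.640 * 0.01754 * sqrt(2*9.81*0.6959) = 0.04148 m^3/s
Therefore the orifice discharge = 0.04148 m^3/s.


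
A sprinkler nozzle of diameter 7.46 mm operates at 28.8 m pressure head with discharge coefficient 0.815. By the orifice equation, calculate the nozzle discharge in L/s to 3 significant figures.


Approach: apply the orifice equation, Q = Cd*A*sqrt(2*g*h), A = pi*(d/2)^2.
A = pi*(7.46e-3/2)^2 = 4.3709e-05 m^2
Q = 0.815 * 4.3709e-05 * sqrt(2*9.81*28.8) * 1000 = 0.847 L/s
Therefore the nozzle discharge = 0.847 L/s.


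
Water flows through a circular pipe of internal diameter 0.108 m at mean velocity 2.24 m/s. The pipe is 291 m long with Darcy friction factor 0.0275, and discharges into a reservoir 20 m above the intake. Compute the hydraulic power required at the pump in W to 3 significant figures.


Approach: apply continuity + Darcy-Weisbach + hydraulic power, Q = A*v; hf = f*(L/D)*(v^2/(2g)); H = static + hf; P = rho*g*Q*H.
Step 1 — flow rate (continuity, Q = A*v):
  A = pi*(0.108/2)^2 = 0.0091609 m^2
  Q = 0.0091609 * 2.24 = 0.020520 m^3/s
Step 2 — friction head loss (Darcy-Weisbach):
  hf = 0.0275 * (291/0.108) * (2.24^2 / (2*9.81))
  hf = 18.950 m
Step 3 — total head: H = 20 + 18.950 = 38.950 m
Step 4 — hydraulic power (P = rho*g*Q*H):
  P = 1000 * 9.81 * 0.020520 * 38.950 = 7840 W
Therefore the hydraulic power required at the pump = 7840 W.


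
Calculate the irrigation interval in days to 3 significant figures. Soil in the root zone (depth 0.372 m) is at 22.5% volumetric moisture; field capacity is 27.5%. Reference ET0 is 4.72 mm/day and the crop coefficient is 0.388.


Approach: apply soil-water budget scheduling, SMD = (FC-theta)/100*depth*1000; ETc = ET0*Kc; interval = SMD/ETc.
Step 1 — soil moisture deficit:
  SMD = (27.5 - 22.5)/100 * 0.372 * 1000 = 18.600 mm
Step 2 — daily crop ET (ETc = ET0*Kc):
  ETc = 4.72 * 0.388 = 1.8314 mm/day
Step 3 — irrigation interval (SMD/ETc):
  interval = 18.600 / 1.8314 = 10.2 days
Therefore the irrigation interval = 10.2 days.


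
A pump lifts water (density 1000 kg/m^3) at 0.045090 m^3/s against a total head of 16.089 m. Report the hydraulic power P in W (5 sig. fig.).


Approach: apply the hydraulic power relation, P = rho*g*Q*H.
P = 1000 * 9.81 * 0.045090 * 16.089 = 7116.7 W
Therefore the hydraulic power P = 7116.7 W.


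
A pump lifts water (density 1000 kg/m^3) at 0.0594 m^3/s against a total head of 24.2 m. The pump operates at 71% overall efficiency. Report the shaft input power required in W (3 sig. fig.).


Approach: apply hydraulic power then efficiency conversion, P = rho*g*Q*H; P_in = P/eta.
Step 1 — hydraulic power (P = rho*g*Q*H):
  P = 1000 * 9.81 * 0.0594 * 24.2 = 14102 W
Step 2 — input power: P_in = P/eta = 14102 / 0.71 = 19900 W
Therefore the shaft input power required = 19900 W.


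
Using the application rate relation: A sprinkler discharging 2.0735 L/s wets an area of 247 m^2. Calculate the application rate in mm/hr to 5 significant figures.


Approach: apply the application rate relation, rate = (Q/A)*3600.
rate = (2.0735 / 247) * 3600 = 30.221 mm/hr
Therefore the application rate = 30.221 mm/hr.


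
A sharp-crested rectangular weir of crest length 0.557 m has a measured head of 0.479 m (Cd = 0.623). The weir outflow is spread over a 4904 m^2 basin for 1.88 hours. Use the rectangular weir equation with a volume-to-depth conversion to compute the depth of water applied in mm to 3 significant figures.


Approach: apply the rectangular weir equation with a volume-to-depth conversion, Q = (2/3)*Cd*L*sqrt(2g)*H^1.5; d = Q*t/A * 1000.
Step 1 — weir discharge:
  Q = (2/3)*0.623*0.557*sqrt(2*9.81)*0.479^1.5 = 0.33971 m^3/s
Step 2 — volume: V = 0.33971 * 1.88*3600 = 2299.1 m^3
Step 3 — depth: d = V/A * 1000 = 2299.1/4904 * 1000 = 469 mm
Therefore the depth of water applied = 469 mm.


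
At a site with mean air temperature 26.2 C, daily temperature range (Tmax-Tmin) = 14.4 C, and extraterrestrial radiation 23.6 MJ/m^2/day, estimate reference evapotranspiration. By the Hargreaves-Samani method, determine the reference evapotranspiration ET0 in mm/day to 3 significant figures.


Approach: apply the Hargreaves-Samani method, ET0 = 0.0023*(Tmean+17.8)*sqrt(Tmax-Tmin)*0.408*Ra.
ET0 = 0.0023*(26.2+17.8)*sqrt(14.4)*0.408*23.6 = 3.70 mm/day
Therefore the reference evapotranspiration ET0 = 3.70 mm/day.


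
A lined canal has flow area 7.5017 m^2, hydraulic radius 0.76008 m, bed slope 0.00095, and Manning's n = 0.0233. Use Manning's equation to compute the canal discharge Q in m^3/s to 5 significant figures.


Approach: apply Manning's equation, Q = (1/n)*A*R^(2/3)*S^(1/2).
Q = (1/0.0233) * 7.5017 * 0.76008^(2/3) * 0.00095^(1/2) = 8.2649 m^3/s
Therefore the canal discharge Q = 8.2649 m^3/s.


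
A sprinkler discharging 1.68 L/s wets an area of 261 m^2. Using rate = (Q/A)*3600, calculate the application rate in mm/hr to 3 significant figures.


rate = (1.68 / 261) * 3600 = 23.2 mm/hr
Therefore the application rate = 23.2 mm/hr.


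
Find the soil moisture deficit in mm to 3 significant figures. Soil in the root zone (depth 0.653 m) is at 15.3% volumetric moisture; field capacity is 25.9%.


Approach: apply the soil moisture deficit relation, SMD = (FC - theta)/100 * depth * 1000.
SMD = (25.9 - 15.3)/100 * 0.653 * 1000 = 69.2 mm
Therefore the soil moisture deficit = 69.2 mm.


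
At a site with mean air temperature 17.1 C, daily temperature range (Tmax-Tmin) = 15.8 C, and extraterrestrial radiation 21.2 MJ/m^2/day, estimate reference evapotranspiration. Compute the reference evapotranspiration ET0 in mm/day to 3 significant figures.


Approach: apply the Hargreaves-Samani method, ET0 = 0.0023*(Tmean+17.8)*sqrt(Tmax-Tmin)*0.408*Ra.
ET0 = 0.0023*(17.1+17.8)*sqrt(15.8)*0.408*21.2 = 2.76 mm/day
Therefore the reference evapotranspiration ET0 = 2.76 mm/day.


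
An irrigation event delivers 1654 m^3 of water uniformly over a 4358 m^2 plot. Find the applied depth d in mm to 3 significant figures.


Approach: apply depth from volume over area, d = (V/A)*1000.
d = (1654 / 4358) * 1000 = 380 mm
Therefore the applied depth d = 380 mm.


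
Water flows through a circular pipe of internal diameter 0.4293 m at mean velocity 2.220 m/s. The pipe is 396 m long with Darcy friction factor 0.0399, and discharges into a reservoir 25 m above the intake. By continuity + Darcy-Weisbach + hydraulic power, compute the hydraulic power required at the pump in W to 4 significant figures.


Approach: apply continuity + Darcy-Weisbach + hydraulic power, Q = A*v; hf = f*(L/D)*(v^2/(2g)); H = static + hf; P = rho*g*Q*H.
Step 1 — flow rate (continuity, Q = A*v):
  A = pi*(0.4293/2)^2 = 0.144748 m^2
  Q = 0.144748 * 2.220 = 0.321340 m^3/s
Step 2 — friction head loss (Darcy-Weisbach):
  hf = 0.0399 * (396/0.4293) * (2.220^2 / (2*9.81))
  hf = 9.24515 m
Step 3 — total head: H = 25 + 9.24515 = 34.2452 m
Step 4 — hydraulic power (P = rho*g*Q*H):
  P = 1000 * 9.81 * 0.321340 * 34.2452 = 108000 W
Therefore the hydraulic power required at the pump = 108000 W.


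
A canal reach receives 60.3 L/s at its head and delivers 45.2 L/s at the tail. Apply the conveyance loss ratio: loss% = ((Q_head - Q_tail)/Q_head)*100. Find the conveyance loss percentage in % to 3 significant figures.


loss = ((60.3 - 45.2)/60.3)*100 = 25.0 %
Therefore the conveyance loss percentage = 25.0 %.


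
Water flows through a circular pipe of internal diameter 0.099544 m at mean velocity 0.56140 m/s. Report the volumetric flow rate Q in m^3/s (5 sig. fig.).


Approach: apply the continuity equation for pipe flow, Q = A * v with A = pi*(D/2)^2.
A = pi*(0.099544/2)^2 = 0.007782517 m^2
Q = 0.007782517 * 0.56140 = 0.0043691 m^3/s
Therefore the volumetric flow rate Q = 0.0043691 m^3/s.


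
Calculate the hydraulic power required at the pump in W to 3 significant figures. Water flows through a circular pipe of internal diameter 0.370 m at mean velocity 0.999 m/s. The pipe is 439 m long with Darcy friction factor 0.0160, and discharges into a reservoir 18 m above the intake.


Approach: apply continuity + Darcy-Weisbach + hydraulic power, Q = A*v; hf = f*(L/D)*(v^2/(2g)); H = static + hf; P = rho*g*Q*H.
Step 1 — flow rate (continuity, Q = A*v):
  A = pi*(0.370/2)^2 = 0.10752 m^2
  Q = 0.10752 * 0.999 = 0.10741 m^3/s
Step 2 — friction head loss (Darcy-Weisbach):
  hf = 0.0160 * (439/0.370) * (0.999^2 / (2*9.81))
  hf = 0.96564 m
Step 3 — total head: H = 18 + 0.96564 = 18.966 m
Step 4 — hydraulic power (P = rho*g*Q*H):
  P = 1000 * 9.81 * 0.10741 * 18.966 = 20000 W
Therefore the hydraulic power required at the pump = 20000 W.


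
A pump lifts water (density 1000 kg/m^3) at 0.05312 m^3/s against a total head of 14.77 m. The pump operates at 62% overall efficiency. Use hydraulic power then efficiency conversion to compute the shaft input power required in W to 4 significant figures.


Approach: apply hydraulic power then efficiency conversion, P = rho*g*Q*H; P_in = P/eta.
Step 1 — hydraulic power (P = rho*g*Q*H):
  P = 1000 * 9.81 * 0.05312 * 14.77 = 7696.75 W
Step 2 — input power: P_in = P/eta = 7696.75 / 0.62 = 12410 W
Therefore the shaft input power required = 12410 W.


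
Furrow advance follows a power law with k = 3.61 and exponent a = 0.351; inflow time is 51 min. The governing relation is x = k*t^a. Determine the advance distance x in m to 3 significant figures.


x = 3.61 * 51^0.351 = 14.4 m
Therefore the advance distance x = 14.4 m.


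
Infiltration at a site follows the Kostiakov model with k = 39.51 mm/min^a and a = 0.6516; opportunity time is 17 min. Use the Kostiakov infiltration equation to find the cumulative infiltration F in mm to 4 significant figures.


Approach: apply the Kostiakov infiltration equation, F = k*t^a.
F = 39.51 * 17^0.6516 = 250.3 mm
Therefore the cumulative infiltration F = 250.3 mm.


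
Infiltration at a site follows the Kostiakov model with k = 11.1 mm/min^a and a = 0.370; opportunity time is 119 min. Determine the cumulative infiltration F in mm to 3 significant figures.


Approach: apply the Kostiakov infiltration equation, F = k*t^a.
F = 11.1 * 119^0.370 = 65.1 mm
Therefore the cumulative infiltration F = 65.1 mm.


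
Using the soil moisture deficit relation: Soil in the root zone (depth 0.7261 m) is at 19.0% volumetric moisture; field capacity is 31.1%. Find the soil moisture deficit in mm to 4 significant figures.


Approach: apply the soil moisture deficit relation, SMD = (FC - theta)/100 * depth * 1000.
SMD = (31.1 - 19.0)/100 * 0.7261 * 1000 = 87.86 mm
Therefore the soil moisture deficit = 87.86 mm.


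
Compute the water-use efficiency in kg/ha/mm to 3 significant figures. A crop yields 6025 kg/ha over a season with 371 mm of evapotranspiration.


Approach: apply the water-use efficiency ratio, WUE = yield/ET.
WUE = 6025 / 371 = 16.2 kg/ha/mm
Therefore the water-use efficiency = 16.2 kg/ha/mm.


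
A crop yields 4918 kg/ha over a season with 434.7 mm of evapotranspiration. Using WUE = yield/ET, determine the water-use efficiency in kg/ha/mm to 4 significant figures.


WUE = 4918 / 434.7 = 11.31 kg/ha/mm
Therefore the water-use efficiency = 11.31 kg/ha/mm.


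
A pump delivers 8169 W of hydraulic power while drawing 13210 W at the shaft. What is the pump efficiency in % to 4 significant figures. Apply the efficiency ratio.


Approach: apply the efficiency ratio, eta = (P_out/P_in)*100.
eta = (8169 / 13210) * 100 = 61.84 %
Therefore the pump efficiency = 61.84 %.


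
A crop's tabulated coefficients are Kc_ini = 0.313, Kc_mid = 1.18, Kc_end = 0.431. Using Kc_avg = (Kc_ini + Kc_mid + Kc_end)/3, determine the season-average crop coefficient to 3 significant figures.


Kc_avg = (0.313 + 1.18 + 0.431)/3 = 0.641
Therefore the season-average crop coefficient = 0.641.


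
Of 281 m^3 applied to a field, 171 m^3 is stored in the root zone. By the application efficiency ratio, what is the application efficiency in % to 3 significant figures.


Approach: apply the application efficiency ratio, Ea = (stored/applied)*100.
Ea = (171/281)*100 = 60.9 %
Therefore the application efficiency = 60.9 %.


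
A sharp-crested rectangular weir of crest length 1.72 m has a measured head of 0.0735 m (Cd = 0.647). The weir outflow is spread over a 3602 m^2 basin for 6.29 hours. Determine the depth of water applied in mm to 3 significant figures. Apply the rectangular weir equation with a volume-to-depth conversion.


Approach: apply the rectangular weir equation with a volume-to-depth conversion, Q = (2/3)*Cd*L*sqrt(2g)*H^1.5; d = Q*t/A * 1000.
Step 1 — weir discharge:
  Q = (2/3)*0.647*1.72*sqrt(2*9.81)*0.0735^1.5 = 0.065482 m^3/s
Step 2 — volume: V = 0.065482 * 6.29*3600 = 1482.8 m^3
Step 3 — depth: d = V/A * 1000 = 1482.8/3602 * 1000 = 412 mm
Therefore the depth of water applied = 412 mm.


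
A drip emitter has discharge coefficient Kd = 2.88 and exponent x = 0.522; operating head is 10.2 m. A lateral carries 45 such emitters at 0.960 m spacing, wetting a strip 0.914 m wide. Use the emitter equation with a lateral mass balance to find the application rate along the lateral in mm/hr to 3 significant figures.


Approach: apply the emitter equation with a lateral mass balance, q = Kd*h^x; Q = n*q; rate = Q/(n*spacing*width).
Step 1 — single emitter flow (q = Kd*h^x):
  q = 2.88 * 10.2^0.522 = 9.6801 L/hr
Step 2 — total lateral flow: Q = 45 * 9.6801 = 435.61 L/hr
Step 3 — wetted area: A = 45 * 0.960 * 0.914 = 39.485 m^2
Step 4 — application rate: Q/A = 435.61/39.485 = 11.0 mm/hr
Therefore the application rate along the lateral = 11.0 mm/hr.


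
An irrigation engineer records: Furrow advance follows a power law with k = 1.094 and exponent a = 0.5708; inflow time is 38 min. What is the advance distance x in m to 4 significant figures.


Approach: apply the power-law advance function, x = k*t^a.
x = 1.094 * 38^0.5708 = 8.725 m
Therefore the advance distance x = 8.725 m.


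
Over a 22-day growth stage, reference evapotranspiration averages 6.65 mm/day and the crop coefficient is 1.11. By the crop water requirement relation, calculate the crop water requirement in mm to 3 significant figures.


Approach: apply the crop water requirement relation, CWR = ET0 * Kc * days.
CWR = 6.65 * 1.11 * 22 = 162 mm
Therefore the crop water requirement = 162 mm.


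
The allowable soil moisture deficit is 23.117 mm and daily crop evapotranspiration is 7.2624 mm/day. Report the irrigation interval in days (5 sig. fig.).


Approach: apply the irrigation interval relation, interval = SMD / ETc.
interval = 23.117 / 7.2624 = 3.1831 days
Therefore the irrigation interval = 3.1831 days.


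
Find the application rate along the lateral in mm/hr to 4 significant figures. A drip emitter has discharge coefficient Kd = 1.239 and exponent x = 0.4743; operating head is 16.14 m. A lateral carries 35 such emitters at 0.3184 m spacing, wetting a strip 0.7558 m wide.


Approach: apply the emitter equation with a lateral mass balance, q = Kd*h^x; Q = n*q; rate = Q/(n*spacing*width).
Step 1 — single emitter flow (q = Kd*h^x):
  q = 1.239 * 16.14^0.4743 = 4.63426 L/hr
Step 2 — total lateral flow: Q = 35 * 4.63426 = 162.199 L/hr
Step 3 — wetted area: A = 35 * 0.3184 * 0.7558 = 8.42264 m^2
Step 4 — application rate: Q/A = 162.199/8.42264 = 19.26 mm/hr
Therefore the application rate along the lateral = 19.26 mm/hr.


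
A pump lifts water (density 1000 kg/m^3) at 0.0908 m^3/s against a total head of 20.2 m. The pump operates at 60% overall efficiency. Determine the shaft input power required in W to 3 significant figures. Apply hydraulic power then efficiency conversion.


Approach: apply hydraulic power then efficiency conversion, P = rho*g*Q*H; P_in = P/eta.
Step 1 — hydraulic power (P = rho*g*Q*H):
  P = 1000 * 9.81 * 0.0908 * 20.2 = 17993 W
Step 2 — input power: P_in = P/eta = 17993 / 0.6 = 30000 W
Therefore the shaft input power required = 30000 W.


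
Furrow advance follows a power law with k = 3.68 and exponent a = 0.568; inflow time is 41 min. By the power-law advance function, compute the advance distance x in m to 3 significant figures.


Approach: apply the power-law advance function, x = k*t^a.
x = 3.68 * 41^0.568 = 30.3 m
Therefore the advance distance x = 30.3 m.


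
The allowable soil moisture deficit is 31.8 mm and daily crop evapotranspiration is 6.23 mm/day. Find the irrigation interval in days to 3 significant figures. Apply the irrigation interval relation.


Approach: apply the irrigation interval relation, interval = SMD / ETc.
interval = 31.8 / 6.23 = 5.10 days
Therefore the irrigation interval = 5.10 days.


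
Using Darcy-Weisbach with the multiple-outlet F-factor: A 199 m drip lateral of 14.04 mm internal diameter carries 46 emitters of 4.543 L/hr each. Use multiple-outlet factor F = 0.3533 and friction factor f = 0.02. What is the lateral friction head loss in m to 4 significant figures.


Approach: apply Darcy-Weisbach with the multiple-outlet F-factor, Q = n*q/(3600*1000) m^3/s; v = Q/A; hf = F*f*(L/D)*(v^2/(2g)).
Q = 46*4.543/(3600*1000) = 5.80494e-05 m^3/s
A = pi*(14.04e-3/2)^2 = 1.54819e-04 m^2, so v = Q/A = 0.374951 m/s
hf = 0.3533*0.02*(199/0.01404)*(0.374951^2/(2*9.81)) = 0.7176 m
Therefore the lateral friction head loss = 0.7176 m.


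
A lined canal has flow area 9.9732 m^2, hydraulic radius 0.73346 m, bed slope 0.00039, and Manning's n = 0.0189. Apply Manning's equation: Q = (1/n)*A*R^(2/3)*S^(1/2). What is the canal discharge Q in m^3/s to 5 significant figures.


Q = (1/0.0189) * 9.9732 * 0.73346^(2/3) * 0.00039^(1/2) = 8.4753 m^3/s
Therefore the canal discharge Q = 8.4753 m^3/s.


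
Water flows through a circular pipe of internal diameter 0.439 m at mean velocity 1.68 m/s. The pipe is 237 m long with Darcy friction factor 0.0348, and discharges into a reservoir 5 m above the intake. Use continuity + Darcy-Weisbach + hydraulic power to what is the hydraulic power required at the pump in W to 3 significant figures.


Approach: apply continuity + Darcy-Weisbach + hydraulic power, Q = A*v; hf = f*(L/D)*(v^2/(2g)); H = static + hf; P = rho*g*Q*H.
Step 1 — flow rate (continuity, Q = A*v):
  A = pi*(0.439/2)^2 = 0.15136 m^2
  Q = 0.15136 * 1.68 = 0.25429 m^3/s
Step 2 — friction head loss (Darcy-Weisbach):
  hf = 0.0348 * (237/0.439) * (1.68^2 / (2*9.81))
  hf = 2.7026 m
Step 3 — total head: H = 5 + 2.7026 = 7.7026 m
Step 4 — hydraulic power (P = rho*g*Q*H):
  P = 1000 * 9.81 * 0.25429 * 7.7026 = 19200 W
Therefore the hydraulic power required at the pump = 19200 W.


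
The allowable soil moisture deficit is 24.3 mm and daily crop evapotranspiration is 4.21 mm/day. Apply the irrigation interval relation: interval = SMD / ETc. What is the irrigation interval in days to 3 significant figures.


interval = 24.3 / 4.21 = 5.77 days
Therefore the irrigation interval = 5.77 days.


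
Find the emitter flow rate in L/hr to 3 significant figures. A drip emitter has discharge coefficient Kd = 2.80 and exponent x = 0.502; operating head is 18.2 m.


Approach: apply the emitter characteristic equation, q = Kd * h^x.
q = 2.80 * 18.2^0.502 = 12.0 L/hr
Therefore the emitter flow rate = 12.0 L/hr.


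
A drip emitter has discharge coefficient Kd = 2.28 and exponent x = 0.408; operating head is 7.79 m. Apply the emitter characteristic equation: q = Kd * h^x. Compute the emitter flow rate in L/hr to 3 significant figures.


q = 2.28 * 7.79^0.408 = 5.27 L/hr
Therefore the emitter flow rate = 5.27 L/hr.


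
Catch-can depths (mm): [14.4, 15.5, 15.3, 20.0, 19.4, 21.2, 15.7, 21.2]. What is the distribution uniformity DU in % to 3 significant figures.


Approach: apply the low-quarter distribution uniformity, DU = (mean of lowest quarter of readings / overall mean)*100.
sorted lowest 2 of 8: [14.4, 15.3] -> mean = 14.850 mm
overall mean = 17.837 mm
DU = (14.850/17.837)*100 = 83.3 %
Therefore the distribution uniformity DU = 83.3 %.


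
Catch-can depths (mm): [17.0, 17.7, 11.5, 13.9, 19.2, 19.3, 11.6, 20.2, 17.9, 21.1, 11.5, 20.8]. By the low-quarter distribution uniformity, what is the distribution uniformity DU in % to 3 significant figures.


Approach: apply the low-quarter distribution uniformity, DU = (mean of lowest quarter of readings / overall mean)*100.
sorted lowest 3 of 12: [11.5, 11.5, 11.6] -> mean = 11.533 mm
overall mean = 16.808 mm
DU = (11.533/16.808)*100 = 68.6 %
Therefore the distribution uniformity DU = 68.6 %.


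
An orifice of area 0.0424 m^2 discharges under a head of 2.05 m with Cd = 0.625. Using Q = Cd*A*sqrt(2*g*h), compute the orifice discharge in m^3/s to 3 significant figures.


Q = 0.625 * 0.0424 * sqrt(2*9.81*2.05) = 0.168 m^3/s
Therefore the orifice discharge = 0.168 m^3/s.


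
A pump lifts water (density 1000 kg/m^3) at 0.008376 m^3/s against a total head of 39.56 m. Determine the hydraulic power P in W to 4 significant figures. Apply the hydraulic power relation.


Approach: apply the hydraulic power relation, P = rho*g*Q*H.
P = 1000 * 9.81 * 0.008376 * 39.56 = 3251 W
Therefore the hydraulic power P = 3251 W.


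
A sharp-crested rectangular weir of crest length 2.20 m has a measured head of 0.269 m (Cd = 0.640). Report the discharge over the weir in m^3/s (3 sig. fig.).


Approach: apply the rectangular weir equation, Q = (2/3)*Cd*L*sqrt(2g)*H^1.5.
Q = (2/3)*0.640*2.20*sqrt(2*9.81)*0.269^1.5 = 0.580 m^3/s
Therefore the discharge over the weir = 0.580 m^3/s.


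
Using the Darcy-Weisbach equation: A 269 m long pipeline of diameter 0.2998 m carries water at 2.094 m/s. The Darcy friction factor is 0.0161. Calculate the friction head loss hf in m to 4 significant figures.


Approach: apply the Darcy-Weisbach equation, hf = f*(L/D)*(v^2/(2g)).
hf = 0.0161 * (269/0.2998) * (2.094^2 / (2*9.81))
hf = 3.229 m
Therefore the friction head loss hf = 3.229 m.
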